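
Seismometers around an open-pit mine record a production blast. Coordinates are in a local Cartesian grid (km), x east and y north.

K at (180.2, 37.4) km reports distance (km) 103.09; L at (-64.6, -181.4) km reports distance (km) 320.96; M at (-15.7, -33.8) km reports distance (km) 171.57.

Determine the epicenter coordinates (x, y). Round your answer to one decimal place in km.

Circle about each station: (x − 180.2)² + (y − 37.4)² = 103.09²; (x + 64.6)² + (y + 181.4)² = 320.96²; (x + 15.7)² + (y + 33.8)² = 171.57².
Subtracting the K equation from the L and M equations removes the quadratic terms:
-489.6 x − 437.6 y = -89179.45
-391.8 x − 142.4 y = -51290.59
Solving the 2×2 system: x ≈ 95.8, y ≈ 96.6 km.
Check against K (with the unrounded x, y): √((x − 180.2)²+(y − 37.4)²) = 103.10 ≈ 103.09 km. ✓

(95.8, 96.6)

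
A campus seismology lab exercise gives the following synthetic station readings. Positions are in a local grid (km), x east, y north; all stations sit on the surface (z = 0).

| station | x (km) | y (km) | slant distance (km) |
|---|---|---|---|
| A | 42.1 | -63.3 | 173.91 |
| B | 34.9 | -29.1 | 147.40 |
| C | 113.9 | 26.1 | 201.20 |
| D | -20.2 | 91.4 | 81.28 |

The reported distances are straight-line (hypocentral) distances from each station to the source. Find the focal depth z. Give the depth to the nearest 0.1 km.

z ≈ 35.6 km

Each station gives a sphere (x−x_i)² + (y−y_i)² + z² = d_i² (stations at z=0).
Subtracting the A sphere from B and C: z² cancels, leaving linear equations in x and y:
-14.4 x + 68.4 y = 4803.45
143.6 x + 178.8 y = -2361.63
Solving: x ≈ -82.310, y ≈ 52.897 km (keep extra digits for the depth step; rounded: -82.3, 52.9).
Then from the A sphere: z² = 173.91² − (x − 42.1)² − (y + 63.3)² with x = -82.310, y = 52.897, so z ≈ 35.568 ≈ 35.6 km.
Check against D (with the unrounded solution): distance 81.27 ≈ 81.28 km. ✓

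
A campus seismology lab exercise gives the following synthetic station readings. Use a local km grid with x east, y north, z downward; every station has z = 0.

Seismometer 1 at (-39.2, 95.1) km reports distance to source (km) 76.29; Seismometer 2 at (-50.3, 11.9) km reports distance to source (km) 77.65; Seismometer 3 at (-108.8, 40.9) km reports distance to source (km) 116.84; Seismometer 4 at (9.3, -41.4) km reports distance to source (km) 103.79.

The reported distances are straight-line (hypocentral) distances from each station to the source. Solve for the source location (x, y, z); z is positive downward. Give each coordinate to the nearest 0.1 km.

(-3.1, 49.2, 49.1)

Each station gives a sphere (x−x_i)² + (y−y_i)² + z² = d_i² (stations at z=0).
Subtracting the Seismometer 1 sphere from Seismometer 2 and Seismometer 3: z² cancels, leaving linear equations in x and y:
-22.2 x − 166.4 y = -8118.31
-139.2 x − 108.4 y = -4901.82
Solving: x ≈ -3.101, y ≈ 49.202 km (keep extra digits for the depth step; rounded: -3.1, 49.2).
Then from the Seismometer 1 sphere: z² = 76.29² − (x + 39.2)² − (y − 95.1)² with x = -3.101, y = 49.202, so z ≈ 49.096 ≈ 49.1 km.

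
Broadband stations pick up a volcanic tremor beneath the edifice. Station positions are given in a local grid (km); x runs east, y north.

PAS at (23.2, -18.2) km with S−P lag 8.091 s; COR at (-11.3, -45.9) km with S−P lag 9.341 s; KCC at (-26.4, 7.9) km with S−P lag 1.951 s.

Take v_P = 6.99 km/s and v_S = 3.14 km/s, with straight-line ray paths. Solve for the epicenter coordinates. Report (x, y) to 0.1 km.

Distance from S−P lag: d = Δt · v_P v_S / (v_P − v_S) = Δt · (6.99·3.14)/(6.99−3.14) ≈ 5.7009·Δt.
So d_PAS = 46.13, d_COR = 53.25, d_KCC = 11.12 km.
Circle about each station: (x − 23.2)² + (y + 18.2)² = 46.13²; (x + 11.3)² + (y + 45.9)² = 53.25²; (x + 26.4)² + (y − 7.9)² = 11.12².
Subtracting pairs of circle equations eliminates x²+y² and gives linear equations (the radical axes):
-69.0 x − 55.4 y = 657.43
-99.2 x + 52.2 y = 1894.21
Solving the 2×2 system: x ≈ -15.3, y ≈ 7.2 km.

(-15.3, 7.2)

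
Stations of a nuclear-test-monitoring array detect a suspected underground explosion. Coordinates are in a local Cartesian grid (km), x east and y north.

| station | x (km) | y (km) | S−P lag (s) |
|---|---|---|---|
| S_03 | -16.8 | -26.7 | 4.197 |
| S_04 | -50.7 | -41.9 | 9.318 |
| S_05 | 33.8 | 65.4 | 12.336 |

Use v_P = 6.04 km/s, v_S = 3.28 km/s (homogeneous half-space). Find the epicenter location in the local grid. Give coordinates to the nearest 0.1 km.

(12.7, -20.6)

Distance from S−P lag: d = Δt · v_P v_S / (v_P − v_S) = Δt · (6.04·3.28)/(6.04−3.28) ≈ 7.1780·Δt.
So d_S_03 = 30.13, d_S_04 = 66.88, d_S_05 = 88.55 km.
Circle about each station: (x + 16.8)² + (y + 26.7)² = 30.13²; (x + 50.7)² + (y + 41.9)² = 66.88²; (x − 33.8)² + (y − 65.4)² = 88.55².
Subtracting the S_03 equation from the S_04 and S_05 equations removes the quadratic terms:
-67.8 x − 30.4 y = -234.15
101.2 x + 184.2 y = -2508.82
Solving the 2×2 system: x ≈ 12.7, y ≈ -20.6 km.
Check against S_03 (with the unrounded x, y): √((x + 16.8)²+(y + 26.7)²) = 30.11 ≈ 30.13 km. ✓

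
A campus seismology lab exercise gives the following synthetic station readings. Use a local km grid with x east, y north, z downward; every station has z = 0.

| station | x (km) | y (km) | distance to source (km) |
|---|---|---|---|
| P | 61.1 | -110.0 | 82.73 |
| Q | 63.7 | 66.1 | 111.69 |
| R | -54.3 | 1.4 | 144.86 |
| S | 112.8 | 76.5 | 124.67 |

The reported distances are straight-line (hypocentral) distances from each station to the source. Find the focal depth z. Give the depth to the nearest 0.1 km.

z ≈ 36.4 km

Each station gives a sphere (x−x_i)² + (y−y_i)² + z² = d_i² (stations at z=0).
Subtracting the P sphere from Q and R: z² cancels, leaving linear equations in x and y:
5.2 x + 352.2 y = -13036.71
-230.8 x + 222.8 y = -27022.93
Solving: x ≈ 80.208, y ≈ -38.199 km (keep extra digits for the depth step; rounded: 80.2, -38.2).
Then from the P sphere: z² = 82.73² − (x − 61.1)² − (y + 110.0)² with x = 80.208, y = -38.199, so z ≈ 36.383 ≈ 36.4 km.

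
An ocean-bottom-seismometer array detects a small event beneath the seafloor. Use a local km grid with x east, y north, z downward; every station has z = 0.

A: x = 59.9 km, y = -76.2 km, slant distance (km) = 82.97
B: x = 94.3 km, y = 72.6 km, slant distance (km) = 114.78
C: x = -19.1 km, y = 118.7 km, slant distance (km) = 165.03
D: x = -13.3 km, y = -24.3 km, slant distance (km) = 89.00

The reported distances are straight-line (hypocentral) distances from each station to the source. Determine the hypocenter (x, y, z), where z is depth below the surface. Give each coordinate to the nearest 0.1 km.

(53.6, -17.5, 58.3)

Each station gives a sphere (x−x_i)² + (y−y_i)² + z² = d_i² (stations at z=0).
Subtracting the A sphere from B and C: z² cancels, leaving linear equations in x and y:
68.8 x + 297.6 y = -1521.63
-158.0 x + 389.8 y = -15290.83
Solving: x ≈ 53.595, y ≈ -17.503 km (keep extra digits for the depth step; rounded: 53.6, -17.5).
Then from the A sphere: z² = 82.97² − (x − 59.9)² − (y + 76.2)² with x = 53.595, y = -17.503, so z ≈ 58.300 ≈ 58.3 km.
Check against D (with the unrounded solution): distance 89.00 ≈ 89.00 km. ✓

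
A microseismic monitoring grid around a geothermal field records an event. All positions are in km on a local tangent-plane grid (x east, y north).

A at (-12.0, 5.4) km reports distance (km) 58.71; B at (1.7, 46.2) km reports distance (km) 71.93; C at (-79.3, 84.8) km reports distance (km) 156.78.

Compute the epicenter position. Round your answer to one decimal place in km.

(44.1, -11.9)

Circle about each station: (x + 12.0)² + (y − 5.4)² = 58.71²; (x − 1.7)² + (y − 46.2)² = 71.93²; (x + 79.3)² + (y − 84.8)² = 156.78².
Subtracting the A equation from the B and C equations removes the quadratic terms:
27.4 x + 81.6 y = 237.11
-134.6 x + 158.8 y = -7826.73
Solving the 2×2 system: x ≈ 44.1, y ≈ -11.9 km.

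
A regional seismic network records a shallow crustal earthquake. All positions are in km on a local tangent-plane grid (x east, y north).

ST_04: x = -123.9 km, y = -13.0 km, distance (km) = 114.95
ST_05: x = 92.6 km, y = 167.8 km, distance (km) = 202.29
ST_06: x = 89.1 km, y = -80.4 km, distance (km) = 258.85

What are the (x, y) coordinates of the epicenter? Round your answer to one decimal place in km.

(-97.6, 98.9)

Circle about each station: (x + 123.9)² + (y + 13.0)² = 114.95²; (x − 92.6)² + (y − 167.8)² = 202.29²; (x − 89.1)² + (y + 80.4)² = 258.85².
Subtracting pairs of circle equations eliminates x²+y² and gives linear equations (the radical axes):
433.0 x + 361.6 y = -6496.35
426.0 x − 134.8 y = -54907.06
Solving the 2×2 system: x ≈ -97.6, y ≈ 98.9 km.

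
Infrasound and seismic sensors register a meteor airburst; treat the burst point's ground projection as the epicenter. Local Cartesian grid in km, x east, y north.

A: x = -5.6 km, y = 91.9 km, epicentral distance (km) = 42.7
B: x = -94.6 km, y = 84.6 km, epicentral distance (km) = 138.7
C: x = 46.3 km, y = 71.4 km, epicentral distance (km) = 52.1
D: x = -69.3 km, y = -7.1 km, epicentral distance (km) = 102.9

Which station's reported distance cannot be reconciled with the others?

Solve using three stations at a time. Using B, C, D (subtract circle equations pairwise → linear system) gives (x, y) ≈ (29.3, 22.3).
Distances from that point to each station vs reported:
  A: calculated 77.9 vs reported 42.7 → residual 35.2 km
  B: calculated 138.7 vs reported 138.7 → residual 0.0 km
  C: calculated 52.0 vs reported 52.1 → residual 0.1 km
  D: calculated 102.8 vs reported 102.9 → residual 0.1 km
B, C, D are mutually consistent (residuals ≈ 0); A is off by 35.2 km.

A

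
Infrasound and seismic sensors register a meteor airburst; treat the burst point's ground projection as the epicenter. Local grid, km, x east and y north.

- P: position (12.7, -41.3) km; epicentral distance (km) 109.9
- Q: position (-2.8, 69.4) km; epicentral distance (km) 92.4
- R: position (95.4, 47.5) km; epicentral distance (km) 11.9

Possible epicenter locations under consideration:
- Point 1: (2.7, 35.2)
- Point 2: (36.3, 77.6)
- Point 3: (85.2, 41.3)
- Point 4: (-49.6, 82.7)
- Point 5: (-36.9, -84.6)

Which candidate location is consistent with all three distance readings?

Point 3

For each candidate, compare |candidate − station| to the reported distance:
Point 1: residuals P 32.7, Q 57.8, R 81.6 → max 81.6 km
Point 2: residuals P 11.3, Q 52.4, R 54.4 → max 54.4 km
Point 3: residuals P 0.0, Q 0.0, R 0.0 → max 0.0 km
Point 4: residuals P 28.9, Q 43.7, R 137.3 → max 137.3 km
Point 5: residuals P 44.1, Q 65.3, R 175.1 → max 175.1 km
Only Point 3 has all residuals ≈ 0.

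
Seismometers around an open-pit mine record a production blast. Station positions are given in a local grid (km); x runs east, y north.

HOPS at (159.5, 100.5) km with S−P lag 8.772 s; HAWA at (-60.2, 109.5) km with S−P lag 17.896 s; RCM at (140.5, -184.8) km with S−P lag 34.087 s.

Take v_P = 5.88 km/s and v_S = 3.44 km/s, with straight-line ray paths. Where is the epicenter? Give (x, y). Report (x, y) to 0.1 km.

(87.2, 92.7)

Distance from S−P lag: d = Δt · v_P v_S / (v_P − v_S) = Δt · (5.88·3.44)/(5.88−3.44) ≈ 8.2898·Δt.
So d_HOPS = 72.72, d_HAWA = 148.35, d_RCM = 282.58 km.
Circle about each station: (x − 159.5)² + (y − 100.5)² = 72.72²; (x + 60.2)² + (y − 109.5)² = 148.35²; (x − 140.5)² + (y + 184.8)² = 282.58².
Subtracting the HOPS equation from the HAWA and RCM equations removes the quadratic terms:
-439.4 x + 18.0 y = -36645.73
-38.0 x − 570.6 y = -56212.47
Solving the 2×2 system: x ≈ 87.2, y ≈ 92.7 km.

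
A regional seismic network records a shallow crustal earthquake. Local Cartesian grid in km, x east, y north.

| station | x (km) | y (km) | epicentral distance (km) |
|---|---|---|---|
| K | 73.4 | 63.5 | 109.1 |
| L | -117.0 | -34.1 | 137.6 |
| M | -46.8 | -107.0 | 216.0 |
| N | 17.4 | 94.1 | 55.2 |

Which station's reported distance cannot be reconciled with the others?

Solve using three stations at a time. Using K, L, N (subtract circle equations pairwise → linear system) gives (x, y) ≈ (-35.0, 76.4).
Distances from that point to each station vs reported:
  K: calculated 109.1 vs reported 109.1 → residual 0.0 km
  L: calculated 137.6 vs reported 137.6 → residual 0.0 km
  M: calculated 183.8 vs reported 216.0 → residual 32.2 km
  N: calculated 55.3 vs reported 55.2 → residual 0.1 km
K, L, N are mutually consistent (residuals ≈ 0); M is off by 32.2 km.

M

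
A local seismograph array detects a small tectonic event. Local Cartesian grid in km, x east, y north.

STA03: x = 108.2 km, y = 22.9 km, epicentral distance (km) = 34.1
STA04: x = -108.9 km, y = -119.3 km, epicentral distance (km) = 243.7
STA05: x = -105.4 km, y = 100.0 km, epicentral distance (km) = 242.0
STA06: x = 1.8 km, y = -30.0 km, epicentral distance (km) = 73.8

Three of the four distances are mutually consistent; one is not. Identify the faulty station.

Solve using three stations at a time. Using STA03, STA04, STA05 (subtract circle equations pairwise → linear system) gives (x, y) ≈ (109.5, -11.2).
Distances from that point to each station vs reported:
  STA03: calculated 34.2 vs reported 34.1 → residual 0.1 km
  STA04: calculated 243.7 vs reported 243.7 → residual 0.0 km
  STA05: calculated 242.0 vs reported 242.0 → residual 0.0 km
  STA06: calculated 109.4 vs reported 73.8 → residual 35.6 km
STA03, STA04, STA05 are mutually consistent (residuals ≈ 0); STA06 is off by 35.6 km.

STA06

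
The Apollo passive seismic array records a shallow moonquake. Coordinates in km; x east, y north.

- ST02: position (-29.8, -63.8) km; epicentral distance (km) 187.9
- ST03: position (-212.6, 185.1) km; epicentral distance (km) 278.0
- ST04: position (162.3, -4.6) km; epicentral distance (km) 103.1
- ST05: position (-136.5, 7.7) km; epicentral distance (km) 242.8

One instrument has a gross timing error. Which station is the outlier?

ST03

Solve using three stations at a time. Using ST02, ST04, ST05 (subtract circle equations pairwise → linear system) gives (x, y) ≈ (96.8, 75.1).
Distances from that point to each station vs reported:
  ST02: calculated 187.9 vs reported 187.9 → residual 0.0 km
  ST03: calculated 328.4 vs reported 278.0 → residual 50.4 km
  ST04: calculated 103.2 vs reported 103.1 → residual 0.1 km
  ST05: calculated 242.8 vs reported 242.8 → residual 0.0 km
ST02, ST04, ST05 are mutually consistent (residuals ≈ 0); ST03 is off by 50.4 km.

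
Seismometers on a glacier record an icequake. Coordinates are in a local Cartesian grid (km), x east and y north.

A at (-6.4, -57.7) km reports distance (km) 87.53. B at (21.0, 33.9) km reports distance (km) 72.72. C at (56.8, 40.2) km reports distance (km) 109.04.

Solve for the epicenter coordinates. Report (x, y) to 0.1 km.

(-50.0, 18.2)

Circle about each station: (x + 6.4)² + (y + 57.7)² = 87.53²; (x − 21.0)² + (y − 33.9)² = 72.72²; (x − 56.8)² + (y − 40.2)² = 109.04².
Subtracting the A equation from the B and C equations removes the quadratic terms:
54.8 x + 183.2 y = 593.26
126.4 x + 195.8 y = -2756.19
Solving the 2×2 system: x ≈ -50.0, y ≈ 18.2 km.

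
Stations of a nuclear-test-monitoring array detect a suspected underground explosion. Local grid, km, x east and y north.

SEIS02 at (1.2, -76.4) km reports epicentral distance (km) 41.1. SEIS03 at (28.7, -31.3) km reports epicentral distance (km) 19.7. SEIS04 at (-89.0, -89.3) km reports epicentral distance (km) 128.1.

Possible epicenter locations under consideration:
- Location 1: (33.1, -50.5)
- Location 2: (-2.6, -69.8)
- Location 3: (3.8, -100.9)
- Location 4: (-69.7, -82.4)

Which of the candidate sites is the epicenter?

For each candidate, compare |candidate − station| to the reported distance:
Location 1: residuals SEIS02 0.0, SEIS03 0.0, SEIS04 0.0 → max 0.0 km
Location 2: residuals SEIS02 33.5, SEIS03 29.9, SEIS04 39.5 → max 39.5 km
Location 3: residuals SEIS02 16.5, SEIS03 54.2, SEIS04 34.6 → max 54.2 km
Location 4: residuals SEIS02 30.1, SEIS03 91.2, SEIS04 107.6 → max 107.6 km
Only Location 1 has all residuals ≈ 0.

Location 1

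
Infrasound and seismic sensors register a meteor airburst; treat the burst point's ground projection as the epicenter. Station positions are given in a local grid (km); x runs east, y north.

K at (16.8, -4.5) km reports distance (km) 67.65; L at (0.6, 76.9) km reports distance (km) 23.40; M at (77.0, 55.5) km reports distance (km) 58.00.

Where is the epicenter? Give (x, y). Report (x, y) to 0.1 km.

Circle about each station: (x − 16.8)² + (y + 4.5)² = 67.65²; (x − 0.6)² + (y − 76.9)² = 23.40²; (x − 77.0)² + (y − 55.5)² = 58.00².
Subtracting the K equation from the L and M equations removes the quadratic terms:
-32.4 x + 162.8 y = 9640.44
120.4 x + 120.0 y = 9919.28
Solving the 2×2 system: x ≈ 19.5, y ≈ 63.1 km.

19.5 km east, 63.1 km north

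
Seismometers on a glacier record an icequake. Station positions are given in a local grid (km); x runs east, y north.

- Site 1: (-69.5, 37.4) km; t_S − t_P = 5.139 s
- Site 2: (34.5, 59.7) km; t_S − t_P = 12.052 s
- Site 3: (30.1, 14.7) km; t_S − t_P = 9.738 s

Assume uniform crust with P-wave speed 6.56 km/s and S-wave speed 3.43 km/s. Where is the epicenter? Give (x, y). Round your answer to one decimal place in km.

x ≈ -39.9 km, y ≈ 15.3 km

Distance from S−P lag: d = Δt · v_P v_S / (v_P − v_S) = Δt · (6.56·3.43)/(6.56−3.43) ≈ 7.1888·Δt.
So d_Site 1 = 36.94, d_Site 2 = 86.64, d_Site 3 = 70.00 km.
Circle about each station: (x + 69.5)² + (y − 37.4)² = 36.94²; (x − 34.5)² + (y − 59.7)² = 86.64²; (x − 30.1)² + (y − 14.7)² = 70.00².
Subtracting pairs of circle equations eliminates x²+y² and gives linear equations (the radical axes):
208.0 x + 44.6 y = -7616.60
199.2 x − 45.4 y = -8642.35
Solving the 2×2 system: x ≈ -39.9, y ≈ 15.3 km.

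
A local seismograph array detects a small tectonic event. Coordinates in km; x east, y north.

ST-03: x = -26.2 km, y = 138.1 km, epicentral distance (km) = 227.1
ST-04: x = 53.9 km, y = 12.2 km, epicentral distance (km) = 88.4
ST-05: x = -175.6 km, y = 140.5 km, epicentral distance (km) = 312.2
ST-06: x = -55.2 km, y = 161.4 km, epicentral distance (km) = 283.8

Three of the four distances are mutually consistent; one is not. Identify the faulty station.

Solve using three stations at a time. Using ST-03, ST-04, ST-05 (subtract circle equations pairwise → linear system) gives (x, y) ≈ (49.2, -76.1).
Distances from that point to each station vs reported:
  ST-03: calculated 227.1 vs reported 227.1 → residual 0.0 km
  ST-04: calculated 88.4 vs reported 88.4 → residual 0.0 km
  ST-05: calculated 312.2 vs reported 312.2 → residual 0.0 km
  ST-06: calculated 259.5 vs reported 283.8 → residual 24.3 km
ST-03, ST-04, ST-05 are mutually consistent (residuals ≈ 0); ST-06 is off by 24.3 km.

ST-06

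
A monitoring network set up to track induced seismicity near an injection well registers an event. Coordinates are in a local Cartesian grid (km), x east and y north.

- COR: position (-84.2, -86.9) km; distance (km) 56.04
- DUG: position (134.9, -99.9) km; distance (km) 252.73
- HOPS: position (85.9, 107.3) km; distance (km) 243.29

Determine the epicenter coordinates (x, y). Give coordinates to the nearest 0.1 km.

(-109.9, -37.1)

Circle about each station: (x + 84.2)² + (y + 86.9)² = 56.04²; (x − 134.9)² + (y + 99.9)² = 252.73²; (x − 85.9)² + (y − 107.3)² = 243.29².
Subtracting the COR equation from the DUG and HOPS equations removes the quadratic terms:
438.2 x − 26.0 y = -47195.20
340.2 x + 388.4 y = -51798.69
Solving the 2×2 system: x ≈ -109.9, y ≈ -37.1 km.
Check against COR (with the unrounded x, y): √((x + 84.2)²+(y + 86.9)²) = 56.04 ≈ 56.04 km. ✓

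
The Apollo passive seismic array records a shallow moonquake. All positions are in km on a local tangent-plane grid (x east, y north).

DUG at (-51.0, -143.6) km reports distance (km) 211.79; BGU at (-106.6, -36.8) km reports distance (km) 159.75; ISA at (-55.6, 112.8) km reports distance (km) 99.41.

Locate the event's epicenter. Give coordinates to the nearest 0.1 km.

x ≈ 24.7 km, y ≈ 54.2 km

Circle about each station: (x + 51.0)² + (y + 143.6)² = 211.79²; (x + 106.6)² + (y + 36.8)² = 159.75²; (x + 55.6)² + (y − 112.8)² = 99.41².
Subtracting the DUG equation from the BGU and ISA equations removes the quadratic terms:
-111.2 x + 213.6 y = 8830.78
-9.2 x + 512.8 y = 27565.90
Solving the 2×2 system: x ≈ 24.7, y ≈ 54.2 km.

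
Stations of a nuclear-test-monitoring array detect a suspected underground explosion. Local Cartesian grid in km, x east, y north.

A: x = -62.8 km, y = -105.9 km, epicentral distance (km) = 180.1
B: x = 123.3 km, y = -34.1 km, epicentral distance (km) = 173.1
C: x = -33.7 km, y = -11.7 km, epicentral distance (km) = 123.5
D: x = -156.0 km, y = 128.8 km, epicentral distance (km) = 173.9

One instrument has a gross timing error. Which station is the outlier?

A

Solve using three stations at a time. Using B, C, D (subtract circle equations pairwise → linear system) gives (x, y) ≈ (15.7, 101.4).
Distances from that point to each station vs reported:
  A: calculated 221.7 vs reported 180.1 → residual 41.6 km
  B: calculated 173.1 vs reported 173.1 → residual 0.0 km
  C: calculated 123.4 vs reported 123.5 → residual 0.1 km
  D: calculated 173.9 vs reported 173.9 → residual 0.0 km
B, C, D are mutually consistent (residuals ≈ 0); A is off by 41.6 km.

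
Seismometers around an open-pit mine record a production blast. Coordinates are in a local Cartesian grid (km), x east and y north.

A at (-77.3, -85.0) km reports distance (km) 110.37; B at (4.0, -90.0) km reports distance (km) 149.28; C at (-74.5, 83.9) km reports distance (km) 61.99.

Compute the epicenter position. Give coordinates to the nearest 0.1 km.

Circle about each station: (x + 77.3)² + (y + 85.0)² = 110.37²; (x − 4.0)² + (y + 90.0)² = 149.28²; (x + 74.5)² + (y − 83.9)² = 61.99².
Subtracting pairs of circle equations eliminates x²+y² and gives linear equations (the radical axes):
162.6 x − 10.0 y = -15187.27
5.6 x + 337.8 y = 7727.95
Solving the 2×2 system: x ≈ -91.9, y ≈ 24.4 km.

-91.9 km east, 24.4 km north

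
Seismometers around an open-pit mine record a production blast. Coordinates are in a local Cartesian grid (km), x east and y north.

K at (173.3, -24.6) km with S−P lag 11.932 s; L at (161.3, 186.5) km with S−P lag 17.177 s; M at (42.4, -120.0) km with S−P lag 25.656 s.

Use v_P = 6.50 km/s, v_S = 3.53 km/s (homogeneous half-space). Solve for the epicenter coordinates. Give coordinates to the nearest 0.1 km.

x ≈ 131.0 km, y ≈ 57.3 km

Distance from S−P lag: d = Δt · v_P v_S / (v_P − v_S) = Δt · (6.50·3.53)/(6.50−3.53) ≈ 7.7256·Δt.
So d_K = 92.18, d_L = 132.70, d_M = 198.21 km.
Circle about each station: (x − 173.3)² + (y + 24.6)² = 92.18²; (x − 161.3)² + (y − 186.5)² = 132.70²; (x − 42.4)² + (y + 120.0)² = 198.21².
Subtracting pairs of circle equations eliminates x²+y² and gives linear equations (the radical axes):
-24.0 x + 422.2 y = 21049.75
-261.8 x − 190.8 y = -45230.34
Solving the 2×2 system: x ≈ 131.0, y ≈ 57.3 km.
Check against K (with the unrounded x, y): √((x − 173.3)²+(y + 24.6)²) = 92.18 ≈ 92.18 km. ✓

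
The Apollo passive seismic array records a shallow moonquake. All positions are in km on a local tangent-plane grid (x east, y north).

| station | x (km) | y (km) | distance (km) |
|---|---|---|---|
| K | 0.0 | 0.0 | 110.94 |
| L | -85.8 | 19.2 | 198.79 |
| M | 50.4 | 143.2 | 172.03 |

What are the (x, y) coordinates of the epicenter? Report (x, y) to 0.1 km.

Circle about each station: x² + y² = 110.94²; (x + 85.8)² + (y − 19.2)² = 198.79²; (x − 50.4)² + (y − 143.2)² = 172.03².
Subtracting the K equation from the L and M equations removes the quadratic terms:
-171.6 x + 38.4 y = -19479.50
100.8 x + 286.4 y = 5759.76
Solving the 2×2 system: x ≈ 109.4, y ≈ -18.4 km.

(109.4, -18.4)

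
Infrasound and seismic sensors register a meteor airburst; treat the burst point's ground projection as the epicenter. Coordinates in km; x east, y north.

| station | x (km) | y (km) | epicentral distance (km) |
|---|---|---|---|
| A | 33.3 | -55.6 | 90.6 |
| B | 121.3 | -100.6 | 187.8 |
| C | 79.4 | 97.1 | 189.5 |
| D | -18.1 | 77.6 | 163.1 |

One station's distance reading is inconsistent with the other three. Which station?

Solve using three stations at a time. Using A, B, C (subtract circle equations pairwise → linear system) gives (x, y) ≈ (-55.1, -36.3).
Distances from that point to each station vs reported:
  A: calculated 90.5 vs reported 90.6 → residual 0.1 km
  B: calculated 187.7 vs reported 187.8 → residual 0.1 km
  C: calculated 189.4 vs reported 189.5 → residual 0.1 km
  D: calculated 119.8 vs reported 163.1 → residual 43.3 km
A, B, C are mutually consistent (residuals ≈ 0); D is off by 43.3 km.

D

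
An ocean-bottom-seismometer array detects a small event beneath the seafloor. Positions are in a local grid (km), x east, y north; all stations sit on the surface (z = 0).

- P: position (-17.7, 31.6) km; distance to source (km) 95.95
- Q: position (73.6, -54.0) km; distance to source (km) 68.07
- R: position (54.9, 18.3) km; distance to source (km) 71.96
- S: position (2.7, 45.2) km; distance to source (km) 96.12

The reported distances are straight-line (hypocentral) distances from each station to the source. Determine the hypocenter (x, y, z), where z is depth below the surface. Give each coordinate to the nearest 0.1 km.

Each station gives a sphere (x−x_i)² + (y−y_i)² + z² = d_i² (stations at z=0).
Subtracting the P sphere from Q and R: z² cancels, leaving linear equations in x and y:
182.6 x − 171.2 y = 11593.99
145.2 x − 26.6 y = 6065.21
Solving: x ≈ 36.496, y ≈ -28.795 km (keep extra digits for the depth step; rounded: 36.5, -28.8).
Then from the P sphere: z² = 95.95² − (x + 17.7)² − (y − 31.6)² with x = 36.496, y = -28.795, so z ≈ 51.202 ≈ 51.2 km.

x ≈ 36.5 km, y ≈ -28.8 km, depth ≈ 51.2 km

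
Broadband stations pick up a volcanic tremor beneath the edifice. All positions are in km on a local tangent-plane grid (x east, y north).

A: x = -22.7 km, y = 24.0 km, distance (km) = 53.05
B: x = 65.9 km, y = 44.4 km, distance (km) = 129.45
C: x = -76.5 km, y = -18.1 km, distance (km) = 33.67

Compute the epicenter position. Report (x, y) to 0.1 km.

Circle about each station: (x + 22.7)² + (y − 24.0)² = 53.05²; (x − 65.9)² + (y − 44.4)² = 129.45²; (x + 76.5)² + (y + 18.1)² = 33.67².
Subtracting the A equation from the B and C equations removes the quadratic terms:
177.2 x + 40.8 y = -8720.12
-107.6 x − 84.2 y = 6769.20
Solving the 2×2 system: x ≈ -43.5, y ≈ -24.8 km.
Check against A (with the unrounded x, y): √((x + 22.7)²+(y − 24.0)²) = 53.05 ≈ 53.05 km. ✓

(-43.5, -24.8)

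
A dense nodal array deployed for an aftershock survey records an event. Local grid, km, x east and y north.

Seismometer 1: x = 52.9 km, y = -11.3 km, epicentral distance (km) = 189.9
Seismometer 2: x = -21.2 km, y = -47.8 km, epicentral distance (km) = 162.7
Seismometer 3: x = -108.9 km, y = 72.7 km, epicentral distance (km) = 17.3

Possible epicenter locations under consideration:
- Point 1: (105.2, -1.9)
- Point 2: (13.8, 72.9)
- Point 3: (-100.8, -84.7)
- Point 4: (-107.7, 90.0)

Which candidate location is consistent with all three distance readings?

Point 4

For each candidate, compare |candidate − station| to the reported distance:
Point 1: residuals Seismometer 1 136.8, Seismometer 2 28.2, Seismometer 3 209.4 → max 209.4 km
Point 2: residuals Seismometer 1 97.1, Seismometer 2 37.0, Seismometer 3 105.4 → max 105.4 km
Point 3: residuals Seismometer 1 19.6, Seismometer 2 75.0, Seismometer 3 140.3 → max 140.3 km
Point 4: residuals Seismometer 1 0.0, Seismometer 2 0.0, Seismometer 3 0.0 → max 0.0 km
Only Point 4 has all residuals ≈ 0.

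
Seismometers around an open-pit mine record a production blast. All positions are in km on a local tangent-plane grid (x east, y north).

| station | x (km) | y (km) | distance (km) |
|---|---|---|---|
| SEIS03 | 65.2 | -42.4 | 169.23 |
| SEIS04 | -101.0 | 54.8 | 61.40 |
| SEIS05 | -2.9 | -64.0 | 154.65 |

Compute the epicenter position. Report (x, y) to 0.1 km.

(-47.1, 84.2)

Circle about each station: (x − 65.2)² + (y + 42.4)² = 169.23²; (x + 101.0)² + (y − 54.8)² = 61.40²; (x + 2.9)² + (y + 64.0)² = 154.65².
Subtracting the SEIS03 equation from the SEIS04 and SEIS05 equations removes the quadratic terms:
-332.4 x + 194.4 y = 32024.07
-136.2 x − 43.2 y = 2777.78
Solving the 2×2 system: x ≈ -47.1, y ≈ 84.2 km.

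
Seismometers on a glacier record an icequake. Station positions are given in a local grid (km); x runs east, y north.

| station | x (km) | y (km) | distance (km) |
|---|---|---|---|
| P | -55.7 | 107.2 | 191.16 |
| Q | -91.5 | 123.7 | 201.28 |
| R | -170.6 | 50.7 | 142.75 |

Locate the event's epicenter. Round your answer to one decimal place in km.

x ≈ -106.8 km, y ≈ -77.0 km

Circle about each station: (x + 55.7)² + (y − 107.2)² = 191.16²; (x + 91.5)² + (y − 123.7)² = 201.28²; (x + 170.6)² + (y − 50.7)² = 142.75².
Subtracting pairs of circle equations eliminates x²+y² and gives linear equations (the radical axes):
-71.6 x + 33.0 y = 5108.12
-229.8 x − 113.0 y = 33245.10
Solving the 2×2 system: x ≈ -106.8, y ≈ -77.0 km.
Check against P (with the unrounded x, y): √((x + 55.7)²+(y − 107.2)²) = 191.14 ≈ 191.16 km. ✓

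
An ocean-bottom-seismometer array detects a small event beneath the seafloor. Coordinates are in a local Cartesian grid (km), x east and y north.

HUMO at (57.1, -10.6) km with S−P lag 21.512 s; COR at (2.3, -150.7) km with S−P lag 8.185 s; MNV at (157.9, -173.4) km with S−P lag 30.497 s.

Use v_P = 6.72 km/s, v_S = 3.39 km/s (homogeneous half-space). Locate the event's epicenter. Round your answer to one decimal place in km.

Distance from S−P lag: d = Δt · v_P v_S / (v_P − v_S) = Δt · (6.72·3.39)/(6.72−3.39) ≈ 6.8411·Δt.
So d_HUMO = 147.17, d_COR = 55.99, d_MNV = 208.63 km.
Circle about each station: (x − 57.1)² + (y + 10.6)² = 147.17²; (x − 2.3)² + (y + 150.7)² = 55.99²; (x − 157.9)² + (y + 173.4)² = 208.63².
Subtracting the HUMO equation from the COR and MNV equations removes the quadratic terms:
-109.6 x − 280.2 y = 37867.14
201.6 x − 325.6 y = 29759.73
Solving the 2×2 system: x ≈ -43.3, y ≈ -118.2 km.

x ≈ -43.3 km, y ≈ -118.2 km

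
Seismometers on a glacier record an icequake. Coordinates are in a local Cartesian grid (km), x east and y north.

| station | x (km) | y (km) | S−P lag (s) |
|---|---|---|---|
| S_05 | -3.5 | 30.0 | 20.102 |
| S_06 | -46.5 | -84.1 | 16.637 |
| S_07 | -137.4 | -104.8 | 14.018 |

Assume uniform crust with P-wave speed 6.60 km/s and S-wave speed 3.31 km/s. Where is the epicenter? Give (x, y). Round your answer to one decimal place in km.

-130.2 km east, -12.0 km north

Distance from S−P lag: d = Δt · v_P v_S / (v_P − v_S) = Δt · (6.60·3.31)/(6.60−3.31) ≈ 6.6401·Δt.
So d_S_05 = 133.48, d_S_06 = 110.47, d_S_07 = 93.08 km.
Circle about each station: (x + 3.5)² + (y − 30.0)² = 133.48²; (x + 46.5)² + (y + 84.1)² = 110.47²; (x + 137.4)² + (y + 104.8)² = 93.08².
Subtracting the S_05 equation from the S_06 and S_07 equations removes the quadratic terms:
-86.0 x − 228.2 y = 13936.10
-267.8 x − 269.6 y = 38102.57
Solving the 2×2 system: x ≈ -130.2, y ≈ -12.0 km.
Check against S_05 (with the unrounded x, y): √((x + 3.5)²+(y − 30.0)²) = 133.48 ≈ 133.48 km. ✓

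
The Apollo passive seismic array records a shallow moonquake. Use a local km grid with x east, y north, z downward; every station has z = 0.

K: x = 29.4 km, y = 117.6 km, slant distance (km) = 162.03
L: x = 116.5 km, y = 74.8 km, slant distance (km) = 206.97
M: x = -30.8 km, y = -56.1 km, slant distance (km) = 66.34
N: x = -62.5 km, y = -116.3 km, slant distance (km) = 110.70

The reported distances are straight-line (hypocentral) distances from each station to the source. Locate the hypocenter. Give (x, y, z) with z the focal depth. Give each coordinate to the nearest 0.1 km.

x ≈ -73.0 km, y ≈ -7.1 km, depth ≈ 14.8 km

Each station gives a sphere (x−x_i)² + (y−y_i)² + z² = d_i² (stations at z=0).
Subtracting the K sphere from L and M: z² cancels, leaving linear equations in x and y:
174.2 x − 85.6 y = -12109.69
-120.4 x − 347.4 y = 11254.46
Solving: x ≈ -73.003, y ≈ -7.095 km (keep extra digits for the depth step; rounded: -73.0, -7.1).
Then from the K sphere: z² = 162.03² − (x − 29.4)² − (y − 117.6)² with x = -73.003, y = -7.095, so z ≈ 14.782 ≈ 14.8 km.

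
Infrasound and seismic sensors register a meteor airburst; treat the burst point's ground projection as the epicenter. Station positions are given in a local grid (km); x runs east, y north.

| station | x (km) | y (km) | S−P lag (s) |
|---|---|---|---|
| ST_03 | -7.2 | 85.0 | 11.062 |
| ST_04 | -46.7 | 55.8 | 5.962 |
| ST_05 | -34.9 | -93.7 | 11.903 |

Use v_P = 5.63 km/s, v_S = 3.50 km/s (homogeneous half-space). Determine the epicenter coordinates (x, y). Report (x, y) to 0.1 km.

Distance from S−P lag: d = Δt · v_P v_S / (v_P − v_S) = Δt · (5.63·3.50)/(5.63−3.50) ≈ 9.2512·Δt.
So d_ST_03 = 102.34, d_ST_04 = 55.16, d_ST_05 = 110.12 km.
Circle about each station: (x + 7.2)² + (y − 85.0)² = 102.34²; (x + 46.7)² + (y − 55.8)² = 55.16²; (x + 34.9)² + (y + 93.7)² = 110.12².
Subtracting the ST_03 equation from the ST_04 and ST_05 equations removes the quadratic terms:
-79.0 x − 58.4 y = 5448.54
-55.4 x − 357.4 y = 1067.92
Solving the 2×2 system: x ≈ -75.4, y ≈ 8.7 km.

-75.4 km east, 8.7 km north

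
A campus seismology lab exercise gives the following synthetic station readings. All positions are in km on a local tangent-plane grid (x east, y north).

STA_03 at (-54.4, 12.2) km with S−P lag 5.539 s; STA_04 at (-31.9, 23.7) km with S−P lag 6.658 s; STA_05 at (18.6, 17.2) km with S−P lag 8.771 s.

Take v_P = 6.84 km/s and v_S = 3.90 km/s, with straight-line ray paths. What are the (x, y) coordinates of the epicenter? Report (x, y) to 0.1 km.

(-40.5, -36.1)

Distance from S−P lag: d = Δt · v_P v_S / (v_P − v_S) = Δt · (6.84·3.90)/(6.84−3.90) ≈ 9.0735·Δt.
So d_STA_03 = 50.26, d_STA_04 = 60.41, d_STA_05 = 79.58 km.
Circle about each station: (x + 54.4)² + (y − 12.2)² = 50.26²; (x + 31.9)² + (y − 23.7)² = 60.41²; (x − 18.6)² + (y − 17.2)² = 79.58².
Subtracting the STA_03 equation from the STA_04 and STA_05 equations removes the quadratic terms:
45.0 x + 23.0 y = -2652.20
146.0 x + 10.0 y = -6273.31
Solving the 2×2 system: x ≈ -40.5, y ≈ -36.1 km.
Check against STA_03 (with the unrounded x, y): √((x + 54.4)²+(y − 12.2)²) = 50.24 ≈ 50.26 km. ✓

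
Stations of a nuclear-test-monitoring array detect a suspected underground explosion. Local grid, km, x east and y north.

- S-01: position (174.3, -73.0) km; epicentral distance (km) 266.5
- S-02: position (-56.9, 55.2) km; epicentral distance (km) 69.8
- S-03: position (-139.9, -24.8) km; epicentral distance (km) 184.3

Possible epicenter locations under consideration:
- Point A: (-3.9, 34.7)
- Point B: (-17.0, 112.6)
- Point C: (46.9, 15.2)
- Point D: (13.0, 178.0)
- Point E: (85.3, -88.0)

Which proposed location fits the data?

Point B

For each candidate, compare |candidate − station| to the reported distance:
Point A: residuals S-01 58.3, S-02 13.0, S-03 35.9 → max 58.3 km
Point B: residuals S-01 0.0, S-02 0.1, S-03 0.0 → max 0.1 km
Point C: residuals S-01 111.5, S-02 41.4, S-03 6.7 → max 111.5 km
Point D: residuals S-01 31.9, S-02 71.5, S-03 69.7 → max 71.5 km
Point E: residuals S-01 176.2, S-02 132.0, S-03 49.6 → max 176.2 km
Only Point B has all residuals ≈ 0.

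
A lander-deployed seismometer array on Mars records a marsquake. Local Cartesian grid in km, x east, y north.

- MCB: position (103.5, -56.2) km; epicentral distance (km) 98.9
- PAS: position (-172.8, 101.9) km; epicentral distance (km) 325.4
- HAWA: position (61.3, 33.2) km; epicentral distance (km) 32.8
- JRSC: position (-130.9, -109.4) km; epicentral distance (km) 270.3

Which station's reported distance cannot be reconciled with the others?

Solve using three stations at a time. Using MCB, HAWA, JRSC (subtract circle equations pairwise → linear system) gives (x, y) ≈ (92.9, 42.2).
Distances from that point to each station vs reported:
  MCB: calculated 98.9 vs reported 98.9 → residual 0.0 km
  PAS: calculated 272.4 vs reported 325.4 → residual 53.0 km
  HAWA: calculated 32.9 vs reported 32.8 → residual 0.1 km
  JRSC: calculated 270.3 vs reported 270.3 → residual 0.0 km
MCB, HAWA, JRSC are mutually consistent (residuals ≈ 0); PAS is off by 53.0 km.

PAS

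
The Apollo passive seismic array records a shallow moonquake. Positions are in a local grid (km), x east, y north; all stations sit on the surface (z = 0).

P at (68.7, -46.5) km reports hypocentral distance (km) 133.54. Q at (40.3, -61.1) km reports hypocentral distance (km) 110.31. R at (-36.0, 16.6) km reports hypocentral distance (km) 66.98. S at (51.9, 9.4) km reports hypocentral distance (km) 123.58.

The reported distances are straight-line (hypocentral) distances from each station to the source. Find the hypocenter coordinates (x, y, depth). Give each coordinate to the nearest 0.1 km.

Each station gives a sphere (x−x_i)² + (y−y_i)² + z² = d_i² (stations at z=0).
Subtracting the P sphere from Q and R: z² cancels, leaving linear equations in x and y:
-56.8 x − 29.2 y = 4140.00
-209.4 x + 126.2 y = 8036.23
Solving: x ≈ -57.001, y ≈ -30.902 km (keep extra digits for the depth step; rounded: -57.0, -30.9).
Then from the P sphere: z² = 133.54² − (x − 68.7)² − (y + 46.5)² with x = -57.001, y = -30.902, so z ≈ 42.295 ≈ 42.3 km.

x ≈ -57.0 km, y ≈ -30.9 km, depth ≈ 42.3 km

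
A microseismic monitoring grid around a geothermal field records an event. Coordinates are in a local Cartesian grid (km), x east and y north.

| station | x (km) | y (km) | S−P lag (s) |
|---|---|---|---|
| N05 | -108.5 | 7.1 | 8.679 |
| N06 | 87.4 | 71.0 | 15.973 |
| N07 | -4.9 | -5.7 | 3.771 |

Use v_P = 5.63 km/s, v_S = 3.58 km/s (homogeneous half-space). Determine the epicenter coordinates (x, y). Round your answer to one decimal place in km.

Distance from S−P lag: d = Δt · v_P v_S / (v_P − v_S) = Δt · (5.63·3.58)/(5.63−3.58) ≈ 9.8319·Δt.
So d_N05 = 85.33, d_N06 = 157.04, d_N07 = 37.08 km.
Circle about each station: (x + 108.5)² + (y − 7.1)² = 85.33²; (x − 87.4)² + (y − 71.0)² = 157.04²; (x + 4.9)² + (y + 5.7)² = 37.08².
Subtracting pairs of circle equations eliminates x²+y² and gives linear equations (the radical axes):
391.8 x + 127.8 y = -16523.25
207.2 x − 25.6 y = -5859.88
Solving the 2×2 system: x ≈ -32.1, y ≈ -30.9 km.
Check against N05 (with the unrounded x, y): √((x + 108.5)²+(y − 7.1)²) = 85.33 ≈ 85.33 km. ✓

-32.1 km east, -30.9 km north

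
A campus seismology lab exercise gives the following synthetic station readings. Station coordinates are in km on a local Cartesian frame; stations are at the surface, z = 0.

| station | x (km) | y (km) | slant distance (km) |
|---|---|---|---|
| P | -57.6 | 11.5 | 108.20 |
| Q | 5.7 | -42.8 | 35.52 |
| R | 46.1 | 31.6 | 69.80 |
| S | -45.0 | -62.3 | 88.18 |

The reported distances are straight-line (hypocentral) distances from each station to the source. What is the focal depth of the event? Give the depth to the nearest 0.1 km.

Each station gives a sphere (x−x_i)² + (y−y_i)² + z² = d_i² (stations at z=0).
Subtracting the P sphere from Q and R: z² cancels, leaving linear equations in x and y:
126.6 x − 108.6 y = 8859.89
207.4 x + 40.2 y = 6508.96
Solving: x ≈ 38.498, y ≈ -36.704 km (keep extra digits for the depth step; rounded: 38.5, -36.7).
Then from the P sphere: z² = 108.20² − (x + 57.6)² − (y − 11.5)² with x = 38.498, y = -36.704, so z ≈ 12.198 ≈ 12.2 km.

z ≈ 12.2 km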